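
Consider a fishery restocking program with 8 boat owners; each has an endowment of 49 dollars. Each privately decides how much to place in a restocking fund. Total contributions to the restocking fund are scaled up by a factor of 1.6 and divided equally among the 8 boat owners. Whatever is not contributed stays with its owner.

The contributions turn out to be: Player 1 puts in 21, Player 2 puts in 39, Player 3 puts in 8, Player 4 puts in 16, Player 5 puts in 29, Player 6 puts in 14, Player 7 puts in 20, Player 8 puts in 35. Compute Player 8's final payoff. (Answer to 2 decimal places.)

Total contributed: 21 + 39 + 8 + 16 + 29 + 14 + 20 + 35 = 182.
Each receives 1.6 × 182 / 8 = 36.40 from the restocking fund.
Player 8 keeps 49 − 35 = 14, so Player 8's payoff is 14 + 36.40 = 50.40.

50.40 dollars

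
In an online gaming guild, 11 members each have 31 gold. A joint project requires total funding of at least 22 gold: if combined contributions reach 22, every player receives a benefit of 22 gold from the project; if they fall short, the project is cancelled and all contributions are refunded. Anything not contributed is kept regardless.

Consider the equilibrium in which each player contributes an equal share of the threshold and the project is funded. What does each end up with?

Equal share of the threshold: 22/11 = 2.
At this profile no one gains by cutting their contribution: any cut drops the total below 22, the project is cancelled, contributions are refunded, and the deviator ends with 31, which is less than 31 − 2 + 22 = 51. Contributing more than 2 just wastes the excess. So contributing exactly 2 is a best response.
Each player's payoff: 31 − 2 + 22 = 51.

51 gold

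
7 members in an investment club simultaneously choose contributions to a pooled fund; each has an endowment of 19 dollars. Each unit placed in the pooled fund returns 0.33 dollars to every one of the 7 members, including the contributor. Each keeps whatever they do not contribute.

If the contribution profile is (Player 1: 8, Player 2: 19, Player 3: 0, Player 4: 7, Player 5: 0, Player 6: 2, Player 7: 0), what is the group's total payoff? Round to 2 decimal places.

Total contributed: 8 + 19 + 0 + 7 + 0 + 2 + 0 = 36; total kept: 7 × 19 − 36 = 97.
The pooled fund pays out 0.33 × 7 × 36 = 83.16 in aggregate.
Group total = 97 + 83.16 = 180.16.

180.16 dollars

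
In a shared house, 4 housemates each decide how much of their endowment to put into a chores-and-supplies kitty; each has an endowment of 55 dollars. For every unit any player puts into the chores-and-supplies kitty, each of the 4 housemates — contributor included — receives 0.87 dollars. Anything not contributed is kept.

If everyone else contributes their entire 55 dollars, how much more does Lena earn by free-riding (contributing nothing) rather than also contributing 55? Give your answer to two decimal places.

Switching from a contribution of 55 to 0 lets Lena keep an extra 55 dollars, but lowers the chores-and-supplies kitty by 55, which costs Lena their own share of that drop: 0.87 × 55 = 47.85.
Net gain = 55 − 47.85 = 7.15. The private return per contributed unit (0.87) is below 1, so free-riding is indeed the best response regardless of what the others do.

7.15 dollars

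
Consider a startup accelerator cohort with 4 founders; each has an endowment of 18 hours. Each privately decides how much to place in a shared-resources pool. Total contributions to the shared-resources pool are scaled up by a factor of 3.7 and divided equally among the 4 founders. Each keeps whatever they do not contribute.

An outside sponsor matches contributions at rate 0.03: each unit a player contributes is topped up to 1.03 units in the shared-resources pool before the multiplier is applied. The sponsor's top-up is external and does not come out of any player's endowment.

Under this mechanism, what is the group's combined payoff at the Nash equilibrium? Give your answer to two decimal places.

72.00 hours

Even with the mechanism, each unit contributed returns only 3.7 × 1.03 / 4 = 0.9528 per unit of net cost, so contributing nothing is still dominant.
Everyone keeps their endowment and the group total is 4 × 18 = 72.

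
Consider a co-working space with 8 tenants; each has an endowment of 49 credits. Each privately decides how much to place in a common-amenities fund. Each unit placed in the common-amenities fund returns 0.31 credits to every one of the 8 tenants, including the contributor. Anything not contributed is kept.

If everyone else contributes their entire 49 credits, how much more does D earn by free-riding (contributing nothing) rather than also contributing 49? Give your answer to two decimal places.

33.81 credits

Switching from a contribution of 49 to 0 lets D keep an extra 49 credits, but lowers the common-amenities fund by 49, which costs D their own share of that drop: 0.31 × 49 = 15.19.
Net gain = 49 − 15.19 = 33.81. The private return per contributed unit (0.31) is below 1, so free-riding is indeed the best response regardless of what the others do.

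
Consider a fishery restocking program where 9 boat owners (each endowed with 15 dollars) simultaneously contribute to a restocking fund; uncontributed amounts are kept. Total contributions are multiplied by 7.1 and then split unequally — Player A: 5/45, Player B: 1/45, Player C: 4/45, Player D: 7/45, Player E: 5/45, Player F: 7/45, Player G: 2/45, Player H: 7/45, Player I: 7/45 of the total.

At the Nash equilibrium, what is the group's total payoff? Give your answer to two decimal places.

Each unit j contributes comes back to j as 7.1 × (j's share), so j prefers to contribute only if that share exceeds 1/7.1 = 0.1408; otherwise keeping the unit dominates.
Player D, Player F, Player H and Player I are above the threshold, contributing 15 each; the remaining 5 contribute 0. Total contributed: 60.
The restocking fund pays out 7.1 × 60 = 426.00 in total (split across the unequal shares, but the aggregate is all that matters for the group sum).
The 5 free-riders keep 15 each, adding 75. Group total = 75 + 426.00 = 501.00.

501.00 dollars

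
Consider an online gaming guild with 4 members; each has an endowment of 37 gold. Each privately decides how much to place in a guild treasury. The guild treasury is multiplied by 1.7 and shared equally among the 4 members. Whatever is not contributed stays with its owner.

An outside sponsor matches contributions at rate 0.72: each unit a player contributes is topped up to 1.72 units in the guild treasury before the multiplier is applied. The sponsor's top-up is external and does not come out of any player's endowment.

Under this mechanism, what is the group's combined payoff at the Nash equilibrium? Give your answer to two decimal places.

With the mechanism, a contributed unit returns 1.7 × 1.72 / 4 = 0.7310 per unit of net cost — still below 1 — so contributing 0 remains dominant for every player.
Everyone keeps their endowment and the group total is 4 × 37 = 148.

148.00 gold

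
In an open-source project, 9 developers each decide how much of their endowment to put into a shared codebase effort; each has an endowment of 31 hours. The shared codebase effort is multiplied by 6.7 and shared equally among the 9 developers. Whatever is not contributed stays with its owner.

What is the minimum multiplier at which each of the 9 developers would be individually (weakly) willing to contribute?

A contributed unit returns (multiplier)/9 to its contributor.
This reaches 1 exactly when the multiplier is 9.

9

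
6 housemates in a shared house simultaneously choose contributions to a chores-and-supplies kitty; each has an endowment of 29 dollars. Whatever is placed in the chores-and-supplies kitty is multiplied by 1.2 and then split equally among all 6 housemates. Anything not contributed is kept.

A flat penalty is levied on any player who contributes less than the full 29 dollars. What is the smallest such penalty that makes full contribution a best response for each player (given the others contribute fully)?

23.20 dollars

Given the others contribute fully, the best deviation is to contribute 0 (any partial contribution still incurs the fine and gives up units whose private return 0.2000 is below 1).
Deviating from 29 to 0 saves 29 dollars but forfeits the deviator's share of the drop in the chores-and-supplies kitty: 1.2/6 × 29 = 5.80.
So the deviation gain is 29 − 5.80 = 23.20, and the fine must be at least 23.20 dollars to wipe it out.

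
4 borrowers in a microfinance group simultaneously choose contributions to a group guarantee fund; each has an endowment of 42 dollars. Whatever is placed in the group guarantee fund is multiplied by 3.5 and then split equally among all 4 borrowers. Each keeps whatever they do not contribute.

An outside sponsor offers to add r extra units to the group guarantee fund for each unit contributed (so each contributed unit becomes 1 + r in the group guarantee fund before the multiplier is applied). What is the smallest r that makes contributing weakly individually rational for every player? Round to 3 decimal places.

With matching at rate r, one contributed unit becomes (1 + r) in the group guarantee fund and returns 3.5 × (1 + r) / 4 to the contributor.
Setting this equal to 1: 1 + r = 4/3.5 = 1.1429.
So the minimum matching rate is r = 1.1429 − 1 = 0.143.

0.143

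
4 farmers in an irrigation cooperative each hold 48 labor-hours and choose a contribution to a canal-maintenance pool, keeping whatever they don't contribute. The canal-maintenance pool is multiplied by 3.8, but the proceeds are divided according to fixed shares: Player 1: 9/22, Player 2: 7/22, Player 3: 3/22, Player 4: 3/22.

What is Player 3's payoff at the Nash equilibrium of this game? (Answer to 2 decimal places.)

97.75 labor-hours

Each unit j contributes comes back to j as 3.8 × (j's share), so j prefers to contribute only if that share exceeds 1/3.8 = 0.2632; otherwise keeping the unit dominates.
Player 1 and Player 2 are above the threshold, contributing 48 each; the remaining 2 contribute 0. Total contributed: 96.
Player 3 keeps 48 and receives 3.8 × 96 × 3/22 = 49.75 from the canal-maintenance pool, for a payoff of 97.75.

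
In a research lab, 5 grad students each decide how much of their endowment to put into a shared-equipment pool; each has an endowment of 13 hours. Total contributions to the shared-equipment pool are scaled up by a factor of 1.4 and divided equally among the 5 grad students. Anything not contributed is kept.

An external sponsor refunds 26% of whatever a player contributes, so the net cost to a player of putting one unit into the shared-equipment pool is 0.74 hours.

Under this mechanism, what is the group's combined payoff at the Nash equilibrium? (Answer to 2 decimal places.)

Even with the mechanism, each unit contributed returns only (1.4/5) / 0.74 = 0.3784 per unit of net cost, so contributing nothing is still dominant.
Everyone keeps their endowment and the group total is 5 × 13 = 65.

65.00 hours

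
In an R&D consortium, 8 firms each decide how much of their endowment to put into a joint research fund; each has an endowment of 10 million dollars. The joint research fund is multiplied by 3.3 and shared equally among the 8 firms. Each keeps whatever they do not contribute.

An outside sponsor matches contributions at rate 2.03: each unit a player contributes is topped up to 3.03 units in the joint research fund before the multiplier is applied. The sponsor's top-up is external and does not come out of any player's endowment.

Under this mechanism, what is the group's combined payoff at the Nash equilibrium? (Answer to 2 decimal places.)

799.92 million dollars

Under the mechanism each unit contributed yields 3.3 × 3.03 / 8 = 1.2499 back to its contributor per unit of net cost, which exceeds 1, making full contribution the dominant choice for everyone.
So the Nash equilibrium is full contribution by all 8; the group earns 3.3 × 3.03 × 80 = 799.92.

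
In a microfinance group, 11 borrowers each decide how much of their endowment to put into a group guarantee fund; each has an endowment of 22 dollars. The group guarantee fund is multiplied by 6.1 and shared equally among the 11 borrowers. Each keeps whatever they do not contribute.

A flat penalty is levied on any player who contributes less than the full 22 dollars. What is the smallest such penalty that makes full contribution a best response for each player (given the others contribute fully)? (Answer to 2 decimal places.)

9.80 dollars

Given the others contribute fully, the best deviation is to contribute 0 (any partial contribution still incurs the fine and gives up units whose private return 0.5545 is below 1).
Deviating from 22 to 0 saves 22 dollars but forfeits the deviator's share of the drop in the group guarantee fund: 6.1/11 × 22 = 12.20.
So the deviation gain is 22 − 12.20 = 9.80, and the fine must be at least 9.80 dollars to wipe it out.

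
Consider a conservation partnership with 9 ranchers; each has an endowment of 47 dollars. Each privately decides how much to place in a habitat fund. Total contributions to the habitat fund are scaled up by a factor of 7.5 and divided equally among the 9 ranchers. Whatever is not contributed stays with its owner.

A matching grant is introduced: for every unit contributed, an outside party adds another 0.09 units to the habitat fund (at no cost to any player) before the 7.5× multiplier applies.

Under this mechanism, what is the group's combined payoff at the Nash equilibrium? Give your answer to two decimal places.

423.00 dollars

Even with the mechanism, each unit contributed returns only 7.5 × 1.09 / 9 = 0.9083 per unit of net cost, so contributing nothing is still dominant.
At the Nash equilibrium no one contributes; group total payoff = 9 × 47 = 423.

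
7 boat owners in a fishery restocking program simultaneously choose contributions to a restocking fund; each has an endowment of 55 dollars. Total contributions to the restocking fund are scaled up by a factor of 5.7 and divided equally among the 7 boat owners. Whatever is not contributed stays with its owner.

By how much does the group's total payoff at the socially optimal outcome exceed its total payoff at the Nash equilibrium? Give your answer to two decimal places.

Each contributed unit returns 5.7/7 = 0.8143 to its contributor — below 1 — so contributing 0 is dominant for every player. At the Nash equilibrium everyone keeps their 55, and the group total is 7 × 55 = 385.
Each contributed unit returns 5.700 to the group as a whole (0.8143 to each of 7 players), which exceeds 1, so the social optimum is full contribution: group total = 5.700 × 385 = 2194.50.
Efficiency loss = 2194.50 − 385 = 1809.50.

1809.50 dollars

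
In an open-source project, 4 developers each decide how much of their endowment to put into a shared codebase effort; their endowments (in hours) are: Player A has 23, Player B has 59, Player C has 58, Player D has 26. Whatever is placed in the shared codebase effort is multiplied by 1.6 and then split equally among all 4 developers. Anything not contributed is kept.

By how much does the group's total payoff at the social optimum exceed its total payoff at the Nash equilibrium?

99.60 hours

The private return per contributed unit is 1.6/4 = 0.4000 < 1 for every player regardless of endowment, so the Nash equilibrium is zero contribution and the group total is Σ E_j = 23 + 59 + 58 + 26 = 166.
Each contributed unit returns 1.600 to the group, so the social optimum is full contribution by everyone: group total = 1.600 × 166 = 265.60.
Efficiency loss = (1.600 − 1) × 166 = 99.60.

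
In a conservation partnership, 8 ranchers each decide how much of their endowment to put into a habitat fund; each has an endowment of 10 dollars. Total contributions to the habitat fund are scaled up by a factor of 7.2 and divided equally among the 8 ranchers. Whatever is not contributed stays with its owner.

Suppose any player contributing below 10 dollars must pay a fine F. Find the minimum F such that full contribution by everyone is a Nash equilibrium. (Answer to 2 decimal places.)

1.00 dollars

Given the others contribute fully, the best deviation is to contribute 0 (any partial contribution still incurs the fine and gives up units whose private return 0.9000 is below 1).
Deviating from 10 to 0 saves 10 dollars but forfeits the deviator's share of the drop in the habitat fund: 7.2/8 × 10 = 9.00.
So the deviation gain is 10 − 9.00 = 1.00, and the fine must be at least 1.00 dollars to wipe it out.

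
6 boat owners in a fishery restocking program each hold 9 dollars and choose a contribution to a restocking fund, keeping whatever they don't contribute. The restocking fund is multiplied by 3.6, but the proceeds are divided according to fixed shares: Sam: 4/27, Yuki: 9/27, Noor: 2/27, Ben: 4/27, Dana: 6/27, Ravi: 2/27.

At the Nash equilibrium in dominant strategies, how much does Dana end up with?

Player j's private return per contributed unit is 3.6 × (j's share). Contributing is weakly dominant for j when that share is at least 1/3.6 = 0.2778, and contributing 0 is dominant otherwise.
Yuki alone (share 9/27) is above the threshold, contributing 9; the remaining 5 contribute 0. Total contributed: 9.
Dana keeps 9 and receives 3.6 × 9 × 6/27 = 7.20 from the restocking fund, for a payoff of 16.20.

16.20 dollars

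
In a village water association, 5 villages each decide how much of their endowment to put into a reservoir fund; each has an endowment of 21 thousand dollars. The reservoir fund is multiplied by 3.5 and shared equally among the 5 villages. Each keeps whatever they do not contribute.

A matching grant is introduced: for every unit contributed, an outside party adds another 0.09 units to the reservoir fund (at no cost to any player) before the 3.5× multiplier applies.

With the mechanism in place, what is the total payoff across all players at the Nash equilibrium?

The effective private return is 3.5 × 1.09 / 5 = 0.7630, which is still under 1, so the mechanism doesn't change anyone's dominant strategy: zero contribution.
Everyone keeps their endowment and the group total is 5 × 21 = 105.

105.00 thousand dollars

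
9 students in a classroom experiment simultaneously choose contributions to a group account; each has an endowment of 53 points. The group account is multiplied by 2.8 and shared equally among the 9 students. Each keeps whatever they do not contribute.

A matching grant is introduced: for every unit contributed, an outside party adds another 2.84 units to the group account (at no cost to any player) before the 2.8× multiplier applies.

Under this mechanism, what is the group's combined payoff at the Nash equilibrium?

The effective private return per unit is now 2.8 × 3.84 / 9 = 1.1947 > 1, so every player's dominant strategy flips to full contribution.
So the Nash equilibrium is full contribution by all 9; the group earns 2.8 × 3.84 × 477 = 5128.70.

5128.70 points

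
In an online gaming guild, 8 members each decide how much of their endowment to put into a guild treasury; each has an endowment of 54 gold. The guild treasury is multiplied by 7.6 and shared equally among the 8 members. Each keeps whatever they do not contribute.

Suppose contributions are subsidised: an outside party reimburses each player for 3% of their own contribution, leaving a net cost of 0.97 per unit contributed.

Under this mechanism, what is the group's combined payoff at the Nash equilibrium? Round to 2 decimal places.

432.00 gold

The effective private return is (7.6/8) / 0.97 = 0.9794, which is still under 1, so the mechanism doesn't change anyone's dominant strategy: zero contribution.
Everyone keeps their endowment and the group total is 8 × 54 = 432.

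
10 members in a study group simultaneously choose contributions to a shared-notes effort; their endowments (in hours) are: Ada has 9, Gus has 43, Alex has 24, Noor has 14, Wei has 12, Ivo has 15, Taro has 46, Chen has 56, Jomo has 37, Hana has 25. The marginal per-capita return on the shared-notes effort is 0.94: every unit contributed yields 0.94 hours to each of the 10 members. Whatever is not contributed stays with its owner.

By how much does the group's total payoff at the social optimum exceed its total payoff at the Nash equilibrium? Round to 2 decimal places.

The private return per contributed unit is 0.94 < 1 for everyone, so the Nash equilibrium is zero contribution and the group total is Σ E_j = 9 + 43 + 24 + 14 + 12 + 15 + 46 + 56 + 37 + 25 = 281.
Each contributed unit returns 9.400 to the group, so the social optimum is full contribution by everyone: group total = 9.400 × 281 = 2641.40.
Efficiency loss = (9.400 − 1) × 281 = 2360.40.

2360.40 hours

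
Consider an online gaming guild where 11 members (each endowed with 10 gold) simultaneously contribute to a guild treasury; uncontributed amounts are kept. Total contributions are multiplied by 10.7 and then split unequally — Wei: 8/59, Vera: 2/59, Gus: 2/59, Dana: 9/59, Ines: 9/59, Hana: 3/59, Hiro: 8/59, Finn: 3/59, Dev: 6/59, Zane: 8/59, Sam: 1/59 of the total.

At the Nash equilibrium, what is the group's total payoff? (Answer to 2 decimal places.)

Each unit j contributes comes back to j as 10.7 × (j's share), so j prefers to contribute only if that share exceeds 1/10.7 = 0.0935; otherwise keeping the unit dominates.
Wei, Dana, Ines, Hiro, Dev and Zane are above the threshold, contributing 10 each; the remaining 5 contribute 0. Total contributed: 60.
The guild treasury pays out 10.7 × 60 = 642.00 in total (split across the unequal shares, but the aggregate is all that matters for the group sum).
The 5 free-riders keep 10 each, adding 50. Group total = 50 + 642.00 = 692.00.

692.00 gold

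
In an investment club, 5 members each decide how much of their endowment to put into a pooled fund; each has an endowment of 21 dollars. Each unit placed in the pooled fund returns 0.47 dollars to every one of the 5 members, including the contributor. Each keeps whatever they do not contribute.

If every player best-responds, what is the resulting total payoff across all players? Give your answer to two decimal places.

The private return per contributed unit is 0.47 < 1, so contributing 0 is dominant for every player. At the Nash equilibrium everyone keeps their 21, and the group total is 5 × 21 = 105.

105.00 dollars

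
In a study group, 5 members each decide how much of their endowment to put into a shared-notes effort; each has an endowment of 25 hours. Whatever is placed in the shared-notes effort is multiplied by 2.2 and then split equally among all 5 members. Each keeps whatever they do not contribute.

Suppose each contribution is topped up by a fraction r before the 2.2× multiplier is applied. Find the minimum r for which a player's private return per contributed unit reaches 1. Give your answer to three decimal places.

1.273

With matching at rate r, one contributed unit becomes (1 + r) in the shared-notes effort and returns 2.2 × (1 + r) / 5 to the contributor.
Setting this equal to 1: 1 + r = 5/2.2 = 2.2727.
So the minimum matching rate is r = 2.2727 − 1 = 1.273.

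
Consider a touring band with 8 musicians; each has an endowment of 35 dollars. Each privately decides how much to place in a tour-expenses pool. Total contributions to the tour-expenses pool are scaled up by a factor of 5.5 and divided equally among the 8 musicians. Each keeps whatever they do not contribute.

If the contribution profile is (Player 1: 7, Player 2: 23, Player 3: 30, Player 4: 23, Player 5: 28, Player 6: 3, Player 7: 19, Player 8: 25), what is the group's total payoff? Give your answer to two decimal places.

Total contributed: 7 + 23 + 30 + 23 + 28 + 3 + 19 + 25 = 158; total kept: 8 × 35 − 158 = 122.
The tour-expenses pool pays out 5.5 × 158 = 869.00 in aggregate.
Group total = 122 + 869.00 = 991.00.

991.00 dollars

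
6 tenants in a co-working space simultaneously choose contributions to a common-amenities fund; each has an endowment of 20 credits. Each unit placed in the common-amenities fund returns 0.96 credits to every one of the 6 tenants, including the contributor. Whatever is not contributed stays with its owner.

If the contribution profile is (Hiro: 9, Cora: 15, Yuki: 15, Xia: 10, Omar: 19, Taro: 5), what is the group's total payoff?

Total contributed: 9 + 15 + 15 + 10 + 19 + 5 = 73; total kept: 6 × 20 − 73 = 47.
The common-amenities fund pays out 0.96 × 6 × 73 = 420.48 in aggregate.
Group total = 47 + 420.48 = 467.48.

467.48 credits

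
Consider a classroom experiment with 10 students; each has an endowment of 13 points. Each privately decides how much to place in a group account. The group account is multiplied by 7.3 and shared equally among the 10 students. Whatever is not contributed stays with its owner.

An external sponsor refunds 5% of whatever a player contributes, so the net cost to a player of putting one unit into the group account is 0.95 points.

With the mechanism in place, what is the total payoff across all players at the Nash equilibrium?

The effective private return is (7.3/10) / 0.95 = 0.7684, which is still under 1, so the mechanism doesn't change anyone's dominant strategy: zero contribution.
At the Nash equilibrium no one contributes; group total payoff = 10 × 13 = 130.

130.00 points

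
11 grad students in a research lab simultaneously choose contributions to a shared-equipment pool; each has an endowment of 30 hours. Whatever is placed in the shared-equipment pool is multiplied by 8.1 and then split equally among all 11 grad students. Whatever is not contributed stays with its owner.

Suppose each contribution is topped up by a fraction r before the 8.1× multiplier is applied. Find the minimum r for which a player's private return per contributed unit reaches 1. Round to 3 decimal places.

0.358

With matching at rate r, one contributed unit becomes (1 + r) in the shared-equipment pool and returns 8.1 × (1 + r) / 11 to the contributor.
Setting this equal to 1: 1 + r = 11/8.1 = 1.3580.
So the minimum matching rate is r = 1.3580 − 1 = 0.358.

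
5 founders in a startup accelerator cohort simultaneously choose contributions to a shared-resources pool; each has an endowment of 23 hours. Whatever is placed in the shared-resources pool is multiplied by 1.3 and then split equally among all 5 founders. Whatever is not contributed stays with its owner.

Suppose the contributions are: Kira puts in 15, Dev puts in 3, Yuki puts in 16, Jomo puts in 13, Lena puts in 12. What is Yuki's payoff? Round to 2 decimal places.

22.34 hours

Total contributed: 15 + 3 + 16 + 13 + 12 = 59.
Each receives 1.3 × 59 / 5 = 15.34 from the shared-resources pool.
Yuki keeps 23 − 16 = 7, so Yuki's payoff is 7 + 15.34 = 22.34.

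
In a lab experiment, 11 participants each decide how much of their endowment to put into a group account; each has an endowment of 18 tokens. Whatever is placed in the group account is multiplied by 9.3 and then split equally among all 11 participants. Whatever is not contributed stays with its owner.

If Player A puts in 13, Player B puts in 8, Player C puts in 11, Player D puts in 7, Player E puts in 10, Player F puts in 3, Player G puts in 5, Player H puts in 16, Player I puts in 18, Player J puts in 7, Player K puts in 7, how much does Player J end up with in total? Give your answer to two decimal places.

99.77 tokens

Total contributed: 13 + 8 + 11 + 7 + 10 + 3 + 5 + 16 + 18 + 7 + 7 = 105.
Each receives 9.3 × 105 / 11 = 88.77 from the group account.
Player J keeps 18 − 7 = 11, so Player J's payoff is 11 + 88.77 = 99.77.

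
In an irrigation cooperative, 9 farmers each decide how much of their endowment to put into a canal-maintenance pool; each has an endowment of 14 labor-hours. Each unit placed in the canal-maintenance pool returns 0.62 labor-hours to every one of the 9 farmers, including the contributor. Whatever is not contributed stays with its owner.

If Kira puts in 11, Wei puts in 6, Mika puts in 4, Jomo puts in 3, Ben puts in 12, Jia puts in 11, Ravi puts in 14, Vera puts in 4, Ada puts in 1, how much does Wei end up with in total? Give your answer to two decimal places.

Total contributed: 11 + 6 + 4 + 3 + 12 + 11 + 14 + 4 + 1 = 66.
Each receives 0.62 × 66 = 40.92 from the canal-maintenance pool.
Wei keeps 14 − 6 = 8, so Wei's payoff is 8 + 40.92 = 48.92.

48.92 labor-hours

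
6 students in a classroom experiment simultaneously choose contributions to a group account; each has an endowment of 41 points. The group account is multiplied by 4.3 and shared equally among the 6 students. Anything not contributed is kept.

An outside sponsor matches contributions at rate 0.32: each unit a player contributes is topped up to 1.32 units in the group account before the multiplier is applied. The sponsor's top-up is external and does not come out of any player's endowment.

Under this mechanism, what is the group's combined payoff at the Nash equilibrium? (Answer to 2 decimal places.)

246.00 points

The effective private return is 4.3 × 1.32 / 6 = 0.9460, which is still under 1, so the mechanism doesn't change anyone's dominant strategy: zero contribution.
At the Nash equilibrium no one contributes; group total payoff = 6 × 41 = 246.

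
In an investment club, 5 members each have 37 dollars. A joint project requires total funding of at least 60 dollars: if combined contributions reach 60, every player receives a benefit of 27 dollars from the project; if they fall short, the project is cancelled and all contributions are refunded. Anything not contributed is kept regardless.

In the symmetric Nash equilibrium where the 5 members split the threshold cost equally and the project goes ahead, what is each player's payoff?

52 dollars

Equal share of the threshold: 60/5 = 12.
At this profile no one gains by cutting their contribution: any cut drops the total below 60, the project is cancelled, contributions are refunded, and the deviator ends with 37, which is less than 37 − 12 + 27 = 52. Contributing more than 12 just wastes the excess. So contributing exactly 12 is a best response.
Each player's payoff: 37 − 12 + 27 = 52.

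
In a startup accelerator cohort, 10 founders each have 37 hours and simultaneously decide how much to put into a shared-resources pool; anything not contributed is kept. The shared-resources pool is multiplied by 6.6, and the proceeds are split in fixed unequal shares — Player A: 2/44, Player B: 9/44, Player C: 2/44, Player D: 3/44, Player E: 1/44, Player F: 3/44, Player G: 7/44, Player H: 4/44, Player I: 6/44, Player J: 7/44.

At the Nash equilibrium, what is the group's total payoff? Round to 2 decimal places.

Each unit j contributes comes back to j as 6.6 × (j's share), so j prefers to contribute only if that share exceeds 1/6.6 = 0.1515; otherwise keeping the unit dominates.
Player B, Player G and Player J are above the threshold, contributing 37 each; the remaining 7 contribute 0. Total contributed: 111.
The shared-resources pool pays out 6.6 × 111 = 732.60 in total (split across the unequal shares, but the aggregate is all that matters for the group sum).
The 7 free-riders keep 37 each, adding 259. Group total = 259 + 732.60 = 991.60.

991.60 hours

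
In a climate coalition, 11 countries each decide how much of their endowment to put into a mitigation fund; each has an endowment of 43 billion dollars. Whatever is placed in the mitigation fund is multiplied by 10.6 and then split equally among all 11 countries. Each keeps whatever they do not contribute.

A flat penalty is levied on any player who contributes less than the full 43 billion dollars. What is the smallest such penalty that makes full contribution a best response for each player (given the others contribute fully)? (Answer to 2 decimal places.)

Given the others contribute fully, the best deviation is to contribute 0 (any partial contribution still incurs the fine and gives up units whose private return 0.9636 is below 1).
Deviating from 43 to 0 saves 43 billion dollars but forfeits the deviator's share of the drop in the mitigation fund: 10.6/11 × 43 = 41.44.
So the deviation gain is 43 − 41.44 = 1.56, and the fine must be at least 1.56 billion dollars to wipe it out.

1.56 billion dollars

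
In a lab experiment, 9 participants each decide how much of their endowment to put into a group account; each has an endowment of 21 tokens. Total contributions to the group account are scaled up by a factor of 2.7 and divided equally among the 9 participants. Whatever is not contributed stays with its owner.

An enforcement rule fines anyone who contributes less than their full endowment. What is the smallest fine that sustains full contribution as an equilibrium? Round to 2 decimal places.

Given the others contribute fully, the best deviation is to contribute 0 (any partial contribution still incurs the fine and gives up units whose private return 0.3000 is below 1).
Deviating from 21 to 0 saves 21 tokens but forfeits the deviator's share of the drop in the group account: 2.7/9 × 21 = 6.30.
So the deviation gain is 21 − 6.30 = 14.70, and the fine must be at least 14.70 tokens to wipe it out.

14.70 tokens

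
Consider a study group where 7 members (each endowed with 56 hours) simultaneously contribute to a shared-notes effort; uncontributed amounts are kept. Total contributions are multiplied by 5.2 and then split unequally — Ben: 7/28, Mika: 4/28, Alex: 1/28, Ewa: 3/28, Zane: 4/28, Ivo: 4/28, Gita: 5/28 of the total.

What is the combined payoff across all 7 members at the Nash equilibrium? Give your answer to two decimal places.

627.20 hours

For player j, contributing a unit is worthwhile iff 5.2 × (j's share) ≥ 1, i.e. iff j's share is at least 0.1923.
Only Ben (7/28) clears that bar, contributing 56; the remaining 6 contribute 0. Total contributed: 56.
The shared-notes effort pays out 5.2 × 56 = 291.20 in total (split across the unequal shares, but the aggregate is all that matters for the group sum).
The 6 free-riders keep 56 each, adding 336. Group total = 336 + 291.20 = 627.20.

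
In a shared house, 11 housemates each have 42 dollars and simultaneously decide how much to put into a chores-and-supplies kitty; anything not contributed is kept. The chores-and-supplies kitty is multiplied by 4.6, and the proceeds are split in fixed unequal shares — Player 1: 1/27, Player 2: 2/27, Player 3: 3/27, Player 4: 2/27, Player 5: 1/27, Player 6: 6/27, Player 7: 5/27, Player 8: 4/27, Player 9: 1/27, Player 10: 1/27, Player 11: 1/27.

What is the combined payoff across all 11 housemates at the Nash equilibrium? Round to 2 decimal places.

Player j's private return per contributed unit is 4.6 × (j's share). Contributing is weakly dominant for j when that share is at least 1/4.6 = 0.2174, and contributing 0 is dominant otherwise.
Only Player 6 (6/27) clears that bar, contributing 42; the remaining 10 contribute 0. Total contributed: 42.
The chores-and-supplies kitty pays out 4.6 × 42 = 193.20 in total (split across the unequal shares, but the aggregate is all that matters for the group sum).
The 10 free-riders keep 42 each, adding 420. Group total = 420 + 193.20 = 613.20.

613.20 dollars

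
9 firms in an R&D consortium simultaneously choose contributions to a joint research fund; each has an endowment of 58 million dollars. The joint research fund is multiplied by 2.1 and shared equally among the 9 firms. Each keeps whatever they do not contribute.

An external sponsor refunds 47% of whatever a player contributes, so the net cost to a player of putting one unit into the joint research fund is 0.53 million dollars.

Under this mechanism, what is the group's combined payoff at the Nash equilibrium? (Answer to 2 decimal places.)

522.00 million dollars

With the mechanism, a contributed unit returns (2.1/9) / 0.53 = 0.4403 per unit of net cost — still below 1 — so contributing 0 remains dominant for every player.
Everyone keeps their endowment and the group total is 9 × 58 = 522.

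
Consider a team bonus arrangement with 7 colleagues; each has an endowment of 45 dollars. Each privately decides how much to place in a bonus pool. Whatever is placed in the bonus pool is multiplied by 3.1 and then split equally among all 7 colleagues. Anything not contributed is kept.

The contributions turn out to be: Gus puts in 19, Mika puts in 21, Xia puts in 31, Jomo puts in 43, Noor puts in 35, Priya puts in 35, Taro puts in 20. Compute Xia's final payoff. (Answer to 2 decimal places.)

104.34 dollars

Total contributed: 19 + 21 + 31 + 43 + 35 + 35 + 20 = 204.
Each receives 3.1 × 204 / 7 = 90.34 from the bonus pool.
Xia keeps 45 − 31 = 14, so Xia's payoff is 14 + 90.34 = 104.34.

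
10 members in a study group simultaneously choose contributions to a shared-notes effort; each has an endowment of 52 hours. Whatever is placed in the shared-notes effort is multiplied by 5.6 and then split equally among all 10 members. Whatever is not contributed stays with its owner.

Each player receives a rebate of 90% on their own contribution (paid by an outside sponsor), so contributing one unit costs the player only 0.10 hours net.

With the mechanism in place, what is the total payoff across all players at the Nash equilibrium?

With the mechanism, a contributed unit returns (5.6/10) / 0.10 = 5.6000 per unit of net cost to the contributor — now above 1 — so contributing fully is weakly dominant for every player.
So the Nash equilibrium is full contribution by all 10; the group earns 10 × (52 × 0.90 + 5.6 × 52) = 3380.00.

3380.00 hours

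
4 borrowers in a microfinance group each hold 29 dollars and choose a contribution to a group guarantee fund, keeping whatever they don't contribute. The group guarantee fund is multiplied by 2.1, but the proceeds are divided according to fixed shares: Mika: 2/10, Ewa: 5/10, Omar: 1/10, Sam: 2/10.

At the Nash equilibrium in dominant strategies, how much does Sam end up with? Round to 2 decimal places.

41.18 dollars

Each unit j contributes comes back to j as 2.1 × (j's share), so j prefers to contribute only if that share exceeds 1/2.1 = 0.4762; otherwise keeping the unit dominates.
Ewa alone (share 5/10) is above the threshold, contributing 29; the remaining 3 contribute 0. Total contributed: 29.
Sam keeps 29 and receives 2.1 × 29 × 2/10 = 12.18 from the group guarantee fund, for a payoff of 41.18.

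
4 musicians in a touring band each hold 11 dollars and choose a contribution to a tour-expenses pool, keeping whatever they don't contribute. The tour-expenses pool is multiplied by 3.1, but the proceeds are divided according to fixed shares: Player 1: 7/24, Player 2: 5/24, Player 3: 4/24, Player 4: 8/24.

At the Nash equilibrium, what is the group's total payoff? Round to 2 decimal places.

67.10 dollars

Player j's private return per contributed unit is 3.1 × (j's share). Contributing is weakly dominant for j when that share is at least 1/3.1 = 0.3226, and contributing 0 is dominant otherwise.
Player 4 alone (share 8/24) is above the threshold, contributing 11; the remaining 3 contribute 0. Total contributed: 11.
The tour-expenses pool pays out 3.1 × 11 = 34.10 in total (split across the unequal shares, but the aggregate is all that matters for the group sum).
The 3 free-riders keep 11 each, adding 33. Group total = 33 + 34.10 = 67.10.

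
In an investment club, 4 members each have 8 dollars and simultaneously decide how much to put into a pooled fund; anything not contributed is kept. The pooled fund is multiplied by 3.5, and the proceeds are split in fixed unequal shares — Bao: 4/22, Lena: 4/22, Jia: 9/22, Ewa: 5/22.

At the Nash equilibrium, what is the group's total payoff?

Player j's private return per contributed unit is 3.5 × (j's share). Contributing is weakly dominant for j when that share is at least 1/3.5 = 0.2857, and contributing 0 is dominant otherwise.
Only Jia (9/22) clears that bar, contributing 8; the remaining 3 contribute 0. Total contributed: 8.
The pooled fund pays out 3.5 × 8 = 28.00 in total (split across the unequal shares, but the aggregate is all that matters for the group sum).
The 3 free-riders keep 8 each, adding 24. Group total = 24 + 28.00 = 52.00.

52.00 dollars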